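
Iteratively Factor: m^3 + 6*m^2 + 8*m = (m)*(m^2 + 6*m + 8) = m*(m + 4)*(m + 2)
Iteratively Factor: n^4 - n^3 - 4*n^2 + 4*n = (n - 1)*(n^3 - 4*n) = n*(n - 1)*(n^2 - 4) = n*(n - 2)*(n - 1)*(n + 2)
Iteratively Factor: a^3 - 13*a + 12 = (a - 1)*(a^2 + a - 12) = (a - 3)*(a - 1)*(a + 4)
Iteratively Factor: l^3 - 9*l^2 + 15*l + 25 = (l - 5)*(l^2 - 4*l - 5) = (l - 5)^2*(l + 1)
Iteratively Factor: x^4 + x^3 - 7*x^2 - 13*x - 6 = (x + 2)*(x^3 - x^2 - 5*x - 3) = (x + 1)*(x + 2)*(x^2 - 2*x - 3) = (x - 3)*(x + 1)*(x + 2)*(x + 1)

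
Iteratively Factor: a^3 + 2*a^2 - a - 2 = (a - 1)*(a^2 + 3*a + 2) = (a - 1)*(a + 1)*(a + 2)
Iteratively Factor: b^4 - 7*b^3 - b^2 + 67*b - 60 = (b - 4)*(b^3 - 3*b^2 - 13*b + 15) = (b - 4)*(b - 1)*(b^2 - 2*b - 15) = (b - 4)*(b - 1)*(b + 3)*(b - 5)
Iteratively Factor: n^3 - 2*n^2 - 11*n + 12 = (n - 1)*(n^2 - n - 12) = (n - 1)*(n + 3)*(n - 4)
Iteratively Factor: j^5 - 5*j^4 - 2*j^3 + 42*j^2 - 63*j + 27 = (j + 3)*(j^4 - 8*j^3 + 22*j^2 - 24*j + 9) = (j - 1)*(j + 3)*(j^3 - 7*j^2 + 15*j - 9) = (j - 3)*(j - 1)*(j + 3)*(j^2 - 4*j + 3) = (j - 3)*(j - 1)^2*(j + 3)*(j - 3)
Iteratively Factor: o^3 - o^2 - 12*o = (o)*(o^2 - o - 12) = o*(o + 3)*(o - 4)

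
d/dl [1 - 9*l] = -9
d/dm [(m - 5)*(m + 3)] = 2*m - 2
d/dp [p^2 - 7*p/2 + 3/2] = 2*p - 7/2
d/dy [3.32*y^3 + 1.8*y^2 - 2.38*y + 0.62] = 9.96*y^2 + 3.6*y - 2.38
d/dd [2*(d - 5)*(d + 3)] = 4*d - 4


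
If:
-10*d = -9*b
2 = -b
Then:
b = -2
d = -9/5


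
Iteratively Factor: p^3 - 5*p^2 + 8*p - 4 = (p - 2)*(p^2 - 3*p + 2) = (p - 2)^2*(p - 1)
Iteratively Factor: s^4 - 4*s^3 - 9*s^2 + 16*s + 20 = (s - 5)*(s^3 + s^2 - 4*s - 4) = (s - 5)*(s - 2)*(s^2 + 3*s + 2) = (s - 5)*(s - 2)*(s + 2)*(s + 1)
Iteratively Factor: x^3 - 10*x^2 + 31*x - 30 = (x - 2)*(x^2 - 8*x + 15) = (x - 3)*(x - 2)*(x - 5)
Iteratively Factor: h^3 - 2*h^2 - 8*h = (h - 4)*(h^2 + 2*h) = h*(h - 4)*(h + 2)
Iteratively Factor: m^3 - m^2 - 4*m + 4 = (m - 2)*(m^2 + m - 2) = (m - 2)*(m + 2)*(m - 1)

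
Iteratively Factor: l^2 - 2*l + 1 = (l - 1)*(l - 1)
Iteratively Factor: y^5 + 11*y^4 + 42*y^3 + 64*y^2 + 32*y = (y + 4)*(y^4 + 7*y^3 + 14*y^2 + 8*y) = (y + 4)^2*(y^3 + 3*y^2 + 2*y) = (y + 2)*(y + 4)^2*(y^2 + y) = y*(y + 2)*(y + 4)^2*(y + 1)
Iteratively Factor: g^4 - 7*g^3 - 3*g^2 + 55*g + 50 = (g - 5)*(g^3 - 2*g^2 - 13*g - 10) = (g - 5)*(g + 1)*(g^2 - 3*g - 10) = (g - 5)*(g + 1)*(g + 2)*(g - 5)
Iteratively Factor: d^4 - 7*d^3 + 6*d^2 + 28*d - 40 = (d - 5)*(d^3 - 2*d^2 - 4*d + 8) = (d - 5)*(d - 2)*(d^2 - 4) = (d - 5)*(d - 2)^2*(d + 2)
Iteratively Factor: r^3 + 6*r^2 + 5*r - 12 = (r + 3)*(r^2 + 3*r - 4) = (r + 3)*(r + 4)*(r - 1)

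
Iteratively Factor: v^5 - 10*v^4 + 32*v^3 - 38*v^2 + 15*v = (v - 3)*(v^4 - 7*v^3 + 11*v^2 - 5*v) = (v - 3)*(v - 1)*(v^3 - 6*v^2 + 5*v) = (v - 3)*(v - 1)^2*(v^2 - 5*v) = (v - 5)*(v - 3)*(v - 1)^2*(v)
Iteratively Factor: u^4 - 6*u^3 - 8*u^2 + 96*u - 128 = (u - 4)*(u^3 - 2*u^2 - 16*u + 32) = (u - 4)*(u - 2)*(u^2 - 16) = (u - 4)^2*(u - 2)*(u + 4)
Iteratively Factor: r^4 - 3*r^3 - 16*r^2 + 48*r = (r + 4)*(r^3 - 7*r^2 + 12*r) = r*(r + 4)*(r^2 - 7*r + 12) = r*(r - 3)*(r + 4)*(r - 4)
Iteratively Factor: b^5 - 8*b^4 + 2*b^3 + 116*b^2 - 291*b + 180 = (b - 3)*(b^4 - 5*b^3 - 13*b^2 + 77*b - 60) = (b - 5)*(b - 3)*(b^3 - 13*b + 12) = (b - 5)*(b - 3)*(b + 4)*(b^2 - 4*b + 3) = (b - 5)*(b - 3)^2*(b + 4)*(b - 1)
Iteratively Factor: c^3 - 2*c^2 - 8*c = (c)*(c^2 - 2*c - 8) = c*(c + 2)*(c - 4)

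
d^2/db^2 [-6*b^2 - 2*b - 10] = -12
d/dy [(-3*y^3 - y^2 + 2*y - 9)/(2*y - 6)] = (-6*y^3 + 26*y^2 + 6*y + 3)/(2*(y^2 - 6*y + 9))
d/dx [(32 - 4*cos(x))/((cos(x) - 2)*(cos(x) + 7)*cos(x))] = 4*(-2*cos(x)^3 + 19*cos(x)^2 + 80*cos(x) - 112)*sin(x)/((cos(x) - 2)^2*(cos(x) + 7)^2*cos(x)^2)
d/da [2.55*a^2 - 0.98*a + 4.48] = 5.1*a - 0.98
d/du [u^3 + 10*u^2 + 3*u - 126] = 3*u^2 + 20*u + 3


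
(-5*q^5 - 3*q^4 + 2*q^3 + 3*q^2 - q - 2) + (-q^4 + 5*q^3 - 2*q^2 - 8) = -5*q^5 - 4*q^4 + 7*q^3 + q^2 - q - 10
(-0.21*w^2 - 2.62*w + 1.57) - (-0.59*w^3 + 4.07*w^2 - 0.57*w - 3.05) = 0.59*w^3 - 4.28*w^2 - 2.05*w + 4.62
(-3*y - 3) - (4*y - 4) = 1 - 7*y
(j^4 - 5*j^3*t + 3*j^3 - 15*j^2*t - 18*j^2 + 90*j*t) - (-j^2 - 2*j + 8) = j^4 - 5*j^3*t + 3*j^3 - 15*j^2*t - 17*j^2 + 90*j*t + 2*j - 8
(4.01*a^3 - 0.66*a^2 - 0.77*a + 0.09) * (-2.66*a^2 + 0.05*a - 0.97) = -10.6666*a^5 + 1.9561*a^4 - 1.8745*a^3 + 0.3623*a^2 + 0.7514*a - 0.0873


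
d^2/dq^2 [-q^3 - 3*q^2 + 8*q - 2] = -6*q - 6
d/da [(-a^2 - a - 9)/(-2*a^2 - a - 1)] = (-a^2 - 34*a - 8)/(4*a^4 + 4*a^3 + 5*a^2 + 2*a + 1)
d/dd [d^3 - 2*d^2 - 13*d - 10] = 3*d^2 - 4*d - 13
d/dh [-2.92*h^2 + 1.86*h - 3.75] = 1.86 - 5.84*h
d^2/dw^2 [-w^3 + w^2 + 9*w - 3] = 2 - 6*w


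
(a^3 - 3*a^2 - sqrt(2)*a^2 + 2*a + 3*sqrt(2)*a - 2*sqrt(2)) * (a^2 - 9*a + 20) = a^5 - 12*a^4 - sqrt(2)*a^4 + 12*sqrt(2)*a^3 + 49*a^3 - 78*a^2 - 49*sqrt(2)*a^2 + 40*a + 78*sqrt(2)*a - 40*sqrt(2)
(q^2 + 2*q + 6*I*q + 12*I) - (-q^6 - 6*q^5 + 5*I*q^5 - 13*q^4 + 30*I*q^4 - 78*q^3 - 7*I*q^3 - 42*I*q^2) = q^6 + 6*q^5 - 5*I*q^5 + 13*q^4 - 30*I*q^4 + 78*q^3 + 7*I*q^3 + q^2 + 42*I*q^2 + 2*q + 6*I*q + 12*I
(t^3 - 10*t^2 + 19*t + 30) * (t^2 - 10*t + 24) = t^5 - 20*t^4 + 143*t^3 - 400*t^2 + 156*t + 720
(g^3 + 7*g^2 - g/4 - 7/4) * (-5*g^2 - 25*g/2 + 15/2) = -5*g^5 - 95*g^4/2 - 315*g^3/4 + 515*g^2/8 + 20*g - 105/8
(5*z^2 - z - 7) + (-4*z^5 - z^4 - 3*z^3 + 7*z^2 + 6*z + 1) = -4*z^5 - z^4 - 3*z^3 + 12*z^2 + 5*z - 6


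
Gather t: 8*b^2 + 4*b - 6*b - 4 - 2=8*b^2 - 2*b - 6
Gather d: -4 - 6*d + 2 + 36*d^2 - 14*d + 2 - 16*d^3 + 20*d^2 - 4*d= -16*d^3 + 56*d^2 - 24*d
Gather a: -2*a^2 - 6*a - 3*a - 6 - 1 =-2*a^2 - 9*a - 7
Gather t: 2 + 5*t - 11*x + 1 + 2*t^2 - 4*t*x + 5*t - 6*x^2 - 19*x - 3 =2*t^2 + t*(10 - 4*x) - 6*x^2 - 30*x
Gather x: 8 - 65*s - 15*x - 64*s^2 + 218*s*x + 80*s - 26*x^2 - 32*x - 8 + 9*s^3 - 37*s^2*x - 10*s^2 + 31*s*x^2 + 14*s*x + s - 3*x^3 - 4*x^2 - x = 9*s^3 - 74*s^2 + 16*s - 3*x^3 + x^2*(31*s - 30) + x*(-37*s^2 + 232*s - 48)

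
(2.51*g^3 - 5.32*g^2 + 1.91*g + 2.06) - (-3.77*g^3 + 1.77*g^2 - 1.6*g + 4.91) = 6.28*g^3 - 7.09*g^2 + 3.51*g - 2.85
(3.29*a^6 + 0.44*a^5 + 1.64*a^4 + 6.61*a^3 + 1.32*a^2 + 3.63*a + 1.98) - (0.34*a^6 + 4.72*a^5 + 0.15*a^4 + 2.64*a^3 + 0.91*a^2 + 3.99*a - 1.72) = 2.95*a^6 - 4.28*a^5 + 1.49*a^4 + 3.97*a^3 + 0.41*a^2 - 0.36*a + 3.7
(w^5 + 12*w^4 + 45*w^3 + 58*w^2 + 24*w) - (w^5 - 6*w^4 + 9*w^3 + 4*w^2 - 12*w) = 18*w^4 + 36*w^3 + 54*w^2 + 36*w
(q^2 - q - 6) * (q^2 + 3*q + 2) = q^4 + 2*q^3 - 7*q^2 - 20*q - 12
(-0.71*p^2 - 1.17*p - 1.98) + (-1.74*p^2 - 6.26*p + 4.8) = -2.45*p^2 - 7.43*p + 2.82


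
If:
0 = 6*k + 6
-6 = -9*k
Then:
No Solution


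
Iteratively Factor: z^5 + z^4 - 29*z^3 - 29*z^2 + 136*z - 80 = (z + 4)*(z^4 - 3*z^3 - 17*z^2 + 39*z - 20) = (z - 1)*(z + 4)*(z^3 - 2*z^2 - 19*z + 20) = (z - 1)*(z + 4)^2*(z^2 - 6*z + 5) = (z - 5)*(z - 1)*(z + 4)^2*(z - 1)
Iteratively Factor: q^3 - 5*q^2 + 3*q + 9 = (q - 3)*(q^2 - 2*q - 3) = (q - 3)^2*(q + 1)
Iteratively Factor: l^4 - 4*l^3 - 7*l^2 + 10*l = (l + 2)*(l^3 - 6*l^2 + 5*l) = (l - 1)*(l + 2)*(l^2 - 5*l) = l*(l - 1)*(l + 2)*(l - 5)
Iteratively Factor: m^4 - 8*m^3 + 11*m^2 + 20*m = (m + 1)*(m^3 - 9*m^2 + 20*m) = m*(m + 1)*(m^2 - 9*m + 20) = m*(m - 5)*(m + 1)*(m - 4)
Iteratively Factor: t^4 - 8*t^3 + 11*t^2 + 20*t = (t - 4)*(t^3 - 4*t^2 - 5*t) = t*(t - 4)*(t^2 - 4*t - 5) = t*(t - 5)*(t - 4)*(t + 1)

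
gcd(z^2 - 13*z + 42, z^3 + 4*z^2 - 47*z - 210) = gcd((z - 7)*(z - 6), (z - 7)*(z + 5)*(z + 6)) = z - 7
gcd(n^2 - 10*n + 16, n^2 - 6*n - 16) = n - 8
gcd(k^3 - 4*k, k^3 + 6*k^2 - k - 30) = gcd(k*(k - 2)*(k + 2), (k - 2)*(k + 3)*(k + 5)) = k - 2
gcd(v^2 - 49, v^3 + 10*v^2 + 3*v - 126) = v + 7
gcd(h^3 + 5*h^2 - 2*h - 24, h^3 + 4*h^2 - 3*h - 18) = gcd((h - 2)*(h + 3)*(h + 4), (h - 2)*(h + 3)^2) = h^2 + h - 6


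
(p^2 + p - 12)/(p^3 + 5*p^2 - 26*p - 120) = (p - 3)/(p^2 + p - 30)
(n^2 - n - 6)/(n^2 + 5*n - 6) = (n^2 - n - 6)/(n^2 + 5*n - 6)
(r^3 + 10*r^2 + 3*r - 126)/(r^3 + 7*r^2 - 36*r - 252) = (r - 3)/(r - 6)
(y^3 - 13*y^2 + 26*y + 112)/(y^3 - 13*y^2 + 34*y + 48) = (y^2 - 5*y - 14)/(y^2 - 5*y - 6)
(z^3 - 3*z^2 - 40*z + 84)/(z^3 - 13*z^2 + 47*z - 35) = (z^2 + 4*z - 12)/(z^2 - 6*z + 5)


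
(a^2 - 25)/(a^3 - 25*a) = 1/a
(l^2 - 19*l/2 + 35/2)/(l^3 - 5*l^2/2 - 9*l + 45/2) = (l - 7)/(l^2 - 9)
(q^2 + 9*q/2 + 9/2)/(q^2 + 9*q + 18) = (q + 3/2)/(q + 6)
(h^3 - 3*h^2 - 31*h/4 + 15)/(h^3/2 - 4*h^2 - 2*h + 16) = (4*h^3 - 12*h^2 - 31*h + 60)/(2*(h^3 - 8*h^2 - 4*h + 32))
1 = 1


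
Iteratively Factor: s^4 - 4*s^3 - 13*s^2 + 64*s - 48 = (s + 4)*(s^3 - 8*s^2 + 19*s - 12) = (s - 1)*(s + 4)*(s^2 - 7*s + 12) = (s - 4)*(s - 1)*(s + 4)*(s - 3)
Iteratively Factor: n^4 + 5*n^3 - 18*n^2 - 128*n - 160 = (n + 4)*(n^3 + n^2 - 22*n - 40) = (n - 5)*(n + 4)*(n^2 + 6*n + 8) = (n - 5)*(n + 4)^2*(n + 2)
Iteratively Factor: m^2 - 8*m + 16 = (m - 4)*(m - 4)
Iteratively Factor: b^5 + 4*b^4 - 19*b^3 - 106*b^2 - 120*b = (b)*(b^4 + 4*b^3 - 19*b^2 - 106*b - 120) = b*(b + 4)*(b^3 - 19*b - 30) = b*(b + 2)*(b + 4)*(b^2 - 2*b - 15) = b*(b + 2)*(b + 3)*(b + 4)*(b - 5)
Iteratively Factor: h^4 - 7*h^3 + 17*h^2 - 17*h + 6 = (h - 1)*(h^3 - 6*h^2 + 11*h - 6) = (h - 3)*(h - 1)*(h^2 - 3*h + 2) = (h - 3)*(h - 1)^2*(h - 2)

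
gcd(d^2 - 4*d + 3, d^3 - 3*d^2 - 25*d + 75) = d - 3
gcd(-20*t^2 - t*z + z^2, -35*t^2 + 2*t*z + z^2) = -5*t + z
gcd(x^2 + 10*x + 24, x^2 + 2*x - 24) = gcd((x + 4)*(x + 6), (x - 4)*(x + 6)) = x + 6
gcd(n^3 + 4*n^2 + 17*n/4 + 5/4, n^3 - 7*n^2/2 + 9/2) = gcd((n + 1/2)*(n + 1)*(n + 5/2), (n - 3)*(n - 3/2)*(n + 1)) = n + 1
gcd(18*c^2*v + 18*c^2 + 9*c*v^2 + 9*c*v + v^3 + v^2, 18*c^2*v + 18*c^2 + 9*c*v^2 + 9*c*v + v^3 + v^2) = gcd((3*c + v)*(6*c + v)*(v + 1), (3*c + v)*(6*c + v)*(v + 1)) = 18*c^2*v + 18*c^2 + 9*c*v^2 + 9*c*v + v^3 + v^2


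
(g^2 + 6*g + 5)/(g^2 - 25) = (g + 1)/(g - 5)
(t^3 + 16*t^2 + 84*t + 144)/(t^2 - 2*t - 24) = (t^2 + 12*t + 36)/(t - 6)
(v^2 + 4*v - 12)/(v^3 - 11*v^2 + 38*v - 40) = (v + 6)/(v^2 - 9*v + 20)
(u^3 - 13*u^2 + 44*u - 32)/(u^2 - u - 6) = (-u^3 + 13*u^2 - 44*u + 32)/(-u^2 + u + 6)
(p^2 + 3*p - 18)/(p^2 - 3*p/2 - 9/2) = 2*(p + 6)/(2*p + 3)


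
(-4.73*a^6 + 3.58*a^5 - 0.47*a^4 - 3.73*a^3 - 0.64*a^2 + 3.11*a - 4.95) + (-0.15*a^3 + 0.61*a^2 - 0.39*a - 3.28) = -4.73*a^6 + 3.58*a^5 - 0.47*a^4 - 3.88*a^3 - 0.03*a^2 + 2.72*a - 8.23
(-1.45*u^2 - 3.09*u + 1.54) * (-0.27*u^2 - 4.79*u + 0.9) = 0.3915*u^4 + 7.7798*u^3 + 13.0803*u^2 - 10.1576*u + 1.386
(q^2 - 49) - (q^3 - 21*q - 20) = -q^3 + q^2 + 21*q - 29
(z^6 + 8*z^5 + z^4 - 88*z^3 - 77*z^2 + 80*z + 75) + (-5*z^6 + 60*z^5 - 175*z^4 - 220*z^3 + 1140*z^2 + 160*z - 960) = -4*z^6 + 68*z^5 - 174*z^4 - 308*z^3 + 1063*z^2 + 240*z - 885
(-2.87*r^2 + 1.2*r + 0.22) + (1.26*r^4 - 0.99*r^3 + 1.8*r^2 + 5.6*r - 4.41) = 1.26*r^4 - 0.99*r^3 - 1.07*r^2 + 6.8*r - 4.19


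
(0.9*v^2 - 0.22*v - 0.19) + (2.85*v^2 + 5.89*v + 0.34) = 3.75*v^2 + 5.67*v + 0.15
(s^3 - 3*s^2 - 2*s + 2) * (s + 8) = s^4 + 5*s^3 - 26*s^2 - 14*s + 16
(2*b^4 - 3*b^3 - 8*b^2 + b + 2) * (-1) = -2*b^4 + 3*b^3 + 8*b^2 - b - 2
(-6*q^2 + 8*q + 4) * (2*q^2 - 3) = -12*q^4 + 16*q^3 + 26*q^2 - 24*q - 12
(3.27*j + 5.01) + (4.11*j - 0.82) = 7.38*j + 4.19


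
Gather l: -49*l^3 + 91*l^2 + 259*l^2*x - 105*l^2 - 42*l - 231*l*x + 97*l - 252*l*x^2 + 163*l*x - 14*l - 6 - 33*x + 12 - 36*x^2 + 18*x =-49*l^3 + l^2*(259*x - 14) + l*(-252*x^2 - 68*x + 41) - 36*x^2 - 15*x + 6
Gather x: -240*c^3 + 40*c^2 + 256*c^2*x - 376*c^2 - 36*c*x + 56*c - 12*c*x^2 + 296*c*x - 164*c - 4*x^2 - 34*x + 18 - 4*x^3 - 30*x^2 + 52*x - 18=-240*c^3 - 336*c^2 - 108*c - 4*x^3 + x^2*(-12*c - 34) + x*(256*c^2 + 260*c + 18)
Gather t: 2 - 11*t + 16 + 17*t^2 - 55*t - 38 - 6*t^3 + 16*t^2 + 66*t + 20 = -6*t^3 + 33*t^2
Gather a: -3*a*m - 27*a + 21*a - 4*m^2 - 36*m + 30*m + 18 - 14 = a*(-3*m - 6) - 4*m^2 - 6*m + 4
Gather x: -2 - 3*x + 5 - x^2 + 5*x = -x^2 + 2*x + 3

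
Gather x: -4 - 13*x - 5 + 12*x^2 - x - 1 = 12*x^2 - 14*x - 10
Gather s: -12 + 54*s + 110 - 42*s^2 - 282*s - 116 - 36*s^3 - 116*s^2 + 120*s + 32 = -36*s^3 - 158*s^2 - 108*s + 14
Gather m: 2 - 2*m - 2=-2*m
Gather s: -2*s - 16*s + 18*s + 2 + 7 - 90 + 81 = 0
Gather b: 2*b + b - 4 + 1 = 3*b - 3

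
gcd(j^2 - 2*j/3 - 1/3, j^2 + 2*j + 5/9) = j + 1/3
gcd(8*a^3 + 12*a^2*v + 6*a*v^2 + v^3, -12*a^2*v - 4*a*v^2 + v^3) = 2*a + v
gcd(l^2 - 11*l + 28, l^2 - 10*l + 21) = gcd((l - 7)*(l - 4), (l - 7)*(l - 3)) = l - 7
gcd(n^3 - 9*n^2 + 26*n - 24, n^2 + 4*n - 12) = n - 2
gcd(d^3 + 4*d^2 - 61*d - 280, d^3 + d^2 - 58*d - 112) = d^2 - d - 56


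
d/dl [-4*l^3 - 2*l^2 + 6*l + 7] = -12*l^2 - 4*l + 6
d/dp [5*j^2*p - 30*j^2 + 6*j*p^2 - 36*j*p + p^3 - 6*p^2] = 5*j^2 + 12*j*p - 36*j + 3*p^2 - 12*p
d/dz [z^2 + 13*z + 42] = 2*z + 13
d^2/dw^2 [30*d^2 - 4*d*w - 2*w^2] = -4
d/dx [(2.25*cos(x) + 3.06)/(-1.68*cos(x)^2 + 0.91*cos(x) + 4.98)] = (3.78*sin(x)^2 - 10.2816*cos(x) - 12.2004)*sin(x)/(-1.68*cos(x)^2 + 0.91*cos(x) + 4.98)^2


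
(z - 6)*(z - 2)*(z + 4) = z^3 - 4*z^2 - 20*z + 48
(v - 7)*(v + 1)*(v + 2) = v^3 - 4*v^2 - 19*v - 14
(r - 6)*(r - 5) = r^2 - 11*r + 30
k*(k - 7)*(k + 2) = k^3 - 5*k^2 - 14*k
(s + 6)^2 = s^2 + 12*s + 36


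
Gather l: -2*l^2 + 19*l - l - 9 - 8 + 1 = -2*l^2 + 18*l - 16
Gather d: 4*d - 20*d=-16*d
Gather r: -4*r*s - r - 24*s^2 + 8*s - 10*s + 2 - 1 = r*(-4*s - 1) - 24*s^2 - 2*s + 1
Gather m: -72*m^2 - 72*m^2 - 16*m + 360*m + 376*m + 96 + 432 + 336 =-144*m^2 + 720*m + 864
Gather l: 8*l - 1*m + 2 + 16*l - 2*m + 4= 24*l - 3*m + 6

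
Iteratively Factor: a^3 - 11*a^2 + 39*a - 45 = (a - 3)*(a^2 - 8*a + 15) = (a - 5)*(a - 3)*(a - 3)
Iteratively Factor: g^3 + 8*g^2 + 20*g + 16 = (g + 2)*(g^2 + 6*g + 8) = (g + 2)^2*(g + 4)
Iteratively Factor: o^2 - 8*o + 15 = (o - 3)*(o - 5)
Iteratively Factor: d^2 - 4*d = (d - 4)*(d)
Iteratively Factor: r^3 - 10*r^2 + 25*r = (r - 5)*(r^2 - 5*r) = (r - 5)^2*(r)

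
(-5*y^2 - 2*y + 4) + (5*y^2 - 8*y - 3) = 1 - 10*y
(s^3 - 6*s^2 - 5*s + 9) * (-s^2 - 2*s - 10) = -s^5 + 4*s^4 + 7*s^3 + 61*s^2 + 32*s - 90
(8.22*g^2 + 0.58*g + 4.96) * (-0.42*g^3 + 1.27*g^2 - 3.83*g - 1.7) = -3.4524*g^5 + 10.1958*g^4 - 32.8292*g^3 - 9.8962*g^2 - 19.9828*g - 8.432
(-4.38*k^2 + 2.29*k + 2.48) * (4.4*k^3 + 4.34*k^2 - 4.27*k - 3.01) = -19.272*k^5 - 8.9332*k^4 + 39.5532*k^3 + 14.1687*k^2 - 17.4825*k - 7.4648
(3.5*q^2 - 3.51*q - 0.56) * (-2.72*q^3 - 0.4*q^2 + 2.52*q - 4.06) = -9.52*q^5 + 8.1472*q^4 + 11.7472*q^3 - 22.8312*q^2 + 12.8394*q + 2.2736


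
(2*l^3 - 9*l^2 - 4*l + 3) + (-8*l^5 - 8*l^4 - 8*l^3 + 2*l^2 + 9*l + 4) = -8*l^5 - 8*l^4 - 6*l^3 - 7*l^2 + 5*l + 7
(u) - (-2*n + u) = 2*n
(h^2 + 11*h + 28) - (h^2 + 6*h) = 5*h + 28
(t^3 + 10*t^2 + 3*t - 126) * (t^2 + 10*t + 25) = t^5 + 20*t^4 + 128*t^3 + 154*t^2 - 1185*t - 3150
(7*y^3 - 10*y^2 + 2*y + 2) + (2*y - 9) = 7*y^3 - 10*y^2 + 4*y - 7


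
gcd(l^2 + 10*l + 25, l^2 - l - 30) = l + 5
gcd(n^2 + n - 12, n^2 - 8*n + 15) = n - 3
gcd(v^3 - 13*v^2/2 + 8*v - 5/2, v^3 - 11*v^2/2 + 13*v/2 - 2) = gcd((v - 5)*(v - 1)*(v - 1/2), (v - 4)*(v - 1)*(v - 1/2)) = v^2 - 3*v/2 + 1/2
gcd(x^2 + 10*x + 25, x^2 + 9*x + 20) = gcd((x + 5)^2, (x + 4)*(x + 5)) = x + 5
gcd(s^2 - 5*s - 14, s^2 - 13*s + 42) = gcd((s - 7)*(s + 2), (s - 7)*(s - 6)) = s - 7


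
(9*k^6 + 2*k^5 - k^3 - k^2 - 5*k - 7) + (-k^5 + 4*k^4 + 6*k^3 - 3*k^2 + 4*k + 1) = 9*k^6 + k^5 + 4*k^4 + 5*k^3 - 4*k^2 - k - 6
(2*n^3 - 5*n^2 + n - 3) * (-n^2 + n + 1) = -2*n^5 + 7*n^4 - 4*n^3 - n^2 - 2*n - 3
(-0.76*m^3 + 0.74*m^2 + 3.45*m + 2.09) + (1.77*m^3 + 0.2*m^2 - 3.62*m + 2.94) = 1.01*m^3 + 0.94*m^2 - 0.17*m + 5.03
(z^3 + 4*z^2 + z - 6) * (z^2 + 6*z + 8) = z^5 + 10*z^4 + 33*z^3 + 32*z^2 - 28*z - 48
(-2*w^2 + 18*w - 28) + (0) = -2*w^2 + 18*w - 28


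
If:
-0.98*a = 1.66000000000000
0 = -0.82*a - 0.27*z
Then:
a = -1.69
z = 5.14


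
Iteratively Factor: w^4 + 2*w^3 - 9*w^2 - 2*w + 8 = (w - 2)*(w^3 + 4*w^2 - w - 4) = (w - 2)*(w + 1)*(w^2 + 3*w - 4) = (w - 2)*(w + 1)*(w + 4)*(w - 1)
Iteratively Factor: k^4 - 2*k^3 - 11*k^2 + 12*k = (k - 1)*(k^3 - k^2 - 12*k) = (k - 4)*(k - 1)*(k^2 + 3*k) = k*(k - 4)*(k - 1)*(k + 3)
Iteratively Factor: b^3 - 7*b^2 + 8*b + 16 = (b - 4)*(b^2 - 3*b - 4) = (b - 4)^2*(b + 1)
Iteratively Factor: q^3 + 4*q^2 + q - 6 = (q + 3)*(q^2 + q - 2) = (q + 2)*(q + 3)*(q - 1)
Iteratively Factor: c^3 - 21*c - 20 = (c - 5)*(c^2 + 5*c + 4) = (c - 5)*(c + 1)*(c + 4)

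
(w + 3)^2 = w^2 + 6*w + 9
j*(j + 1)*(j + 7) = j^3 + 8*j^2 + 7*j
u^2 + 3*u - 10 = (u - 2)*(u + 5)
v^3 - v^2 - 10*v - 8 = (v - 4)*(v + 1)*(v + 2)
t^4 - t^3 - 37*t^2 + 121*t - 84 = (t - 4)*(t - 3)*(t - 1)*(t + 7)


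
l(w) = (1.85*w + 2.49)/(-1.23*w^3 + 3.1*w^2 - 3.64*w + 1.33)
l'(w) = (1.85*w + 2.49)*(3.69*w^2 - 6.2*w + 3.64)/(-1.23*w^3 + 3.1*w^2 - 3.64*w + 1.33)^2 + 1.85/(-1.23*w^3 + 3.1*w^2 - 3.64*w + 1.33) = (4.551*w^3 + 3.4531*w^2 - 15.438*w + 11.5241)/(1.5129*w^6 - 7.626*w^5 + 18.5644*w^4 - 25.8398*w^3 + 21.4956*w^2 - 9.6824*w + 1.7689)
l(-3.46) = -0.04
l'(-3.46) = -0.01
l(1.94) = -2.00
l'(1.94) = 3.00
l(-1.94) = -0.04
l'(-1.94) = 0.03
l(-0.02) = 1.75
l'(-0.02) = 6.00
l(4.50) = -0.17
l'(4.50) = 0.10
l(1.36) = -5.10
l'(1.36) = 8.70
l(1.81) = -2.44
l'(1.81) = 3.81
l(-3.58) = -0.04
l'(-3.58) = -0.01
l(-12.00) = -0.01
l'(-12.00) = -0.00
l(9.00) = -0.03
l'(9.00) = 0.01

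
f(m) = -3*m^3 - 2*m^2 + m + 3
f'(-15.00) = -1964.00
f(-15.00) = 9663.00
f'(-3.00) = -68.00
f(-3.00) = 63.00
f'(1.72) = -32.51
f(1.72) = -16.46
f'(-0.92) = -2.94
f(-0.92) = 2.72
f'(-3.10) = -73.09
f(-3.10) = 70.05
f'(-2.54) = -46.90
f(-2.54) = 36.72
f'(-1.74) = -19.29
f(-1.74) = 11.01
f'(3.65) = -133.50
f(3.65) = -165.88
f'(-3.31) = -84.36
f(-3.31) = 86.57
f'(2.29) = -55.36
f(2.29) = -41.23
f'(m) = -9*m^2 - 4*m + 1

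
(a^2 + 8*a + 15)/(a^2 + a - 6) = (a + 5)/(a - 2)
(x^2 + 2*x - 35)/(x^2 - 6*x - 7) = (-x^2 - 2*x + 35)/(-x^2 + 6*x + 7)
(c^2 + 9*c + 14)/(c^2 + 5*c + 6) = (c + 7)/(c + 3)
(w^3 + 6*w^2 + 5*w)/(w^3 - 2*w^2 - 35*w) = (w + 1)/(w - 7)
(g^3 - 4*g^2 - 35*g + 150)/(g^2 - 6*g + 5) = (g^2 + g - 30)/(g - 1)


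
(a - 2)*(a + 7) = a^2 + 5*a - 14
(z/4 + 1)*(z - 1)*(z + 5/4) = z^3/4 + 17*z^2/16 - z/16 - 5/4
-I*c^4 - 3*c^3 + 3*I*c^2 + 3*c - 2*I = (c - 1)*(c - 2*I)*(c - I)*(-I*c - I)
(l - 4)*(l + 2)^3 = l^4 + 2*l^3 - 12*l^2 - 40*l - 32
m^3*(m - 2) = m^4 - 2*m^3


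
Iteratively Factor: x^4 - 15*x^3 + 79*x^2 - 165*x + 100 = (x - 5)*(x^3 - 10*x^2 + 29*x - 20) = (x - 5)*(x - 4)*(x^2 - 6*x + 5) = (x - 5)*(x - 4)*(x - 1)*(x - 5)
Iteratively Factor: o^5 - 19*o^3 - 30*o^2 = (o)*(o^4 - 19*o^2 - 30*o) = o^2*(o^3 - 19*o - 30) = o^2*(o + 3)*(o^2 - 3*o - 10) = o^2*(o + 2)*(o + 3)*(o - 5)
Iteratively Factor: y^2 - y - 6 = (y + 2)*(y - 3)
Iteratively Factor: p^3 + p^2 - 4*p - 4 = (p + 1)*(p^2 - 4) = (p + 1)*(p + 2)*(p - 2)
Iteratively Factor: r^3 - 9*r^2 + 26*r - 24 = (r - 2)*(r^2 - 7*r + 12) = (r - 4)*(r - 2)*(r - 3)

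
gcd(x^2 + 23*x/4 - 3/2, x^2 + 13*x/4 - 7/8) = x - 1/4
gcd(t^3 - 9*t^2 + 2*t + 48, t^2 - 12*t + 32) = t - 8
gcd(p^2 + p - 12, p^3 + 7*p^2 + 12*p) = p + 4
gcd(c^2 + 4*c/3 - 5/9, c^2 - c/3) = c - 1/3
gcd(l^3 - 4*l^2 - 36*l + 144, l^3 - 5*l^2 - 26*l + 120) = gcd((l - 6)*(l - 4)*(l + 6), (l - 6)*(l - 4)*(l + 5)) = l^2 - 10*l + 24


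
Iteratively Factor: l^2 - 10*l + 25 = (l - 5)*(l - 5)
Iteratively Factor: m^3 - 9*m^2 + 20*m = (m - 4)*(m^2 - 5*m) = m*(m - 4)*(m - 5)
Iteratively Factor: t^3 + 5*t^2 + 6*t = (t + 2)*(t^2 + 3*t) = (t + 2)*(t + 3)*(t)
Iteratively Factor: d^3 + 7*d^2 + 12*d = (d + 3)*(d^2 + 4*d) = d*(d + 3)*(d + 4)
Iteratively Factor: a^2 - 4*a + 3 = (a - 3)*(a - 1)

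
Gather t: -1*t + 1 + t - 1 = 0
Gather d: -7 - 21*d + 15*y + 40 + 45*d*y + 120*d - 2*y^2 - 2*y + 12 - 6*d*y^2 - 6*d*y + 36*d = d*(-6*y^2 + 39*y + 135) - 2*y^2 + 13*y + 45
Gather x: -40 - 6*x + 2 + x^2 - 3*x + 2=x^2 - 9*x - 36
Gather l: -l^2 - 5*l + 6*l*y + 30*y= -l^2 + l*(6*y - 5) + 30*y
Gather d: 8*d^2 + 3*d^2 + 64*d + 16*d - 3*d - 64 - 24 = 11*d^2 + 77*d - 88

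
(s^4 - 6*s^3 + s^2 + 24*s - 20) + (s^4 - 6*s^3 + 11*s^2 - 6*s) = 2*s^4 - 12*s^3 + 12*s^2 + 18*s - 20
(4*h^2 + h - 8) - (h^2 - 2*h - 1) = 3*h^2 + 3*h - 7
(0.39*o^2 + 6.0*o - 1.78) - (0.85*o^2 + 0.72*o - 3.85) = -0.46*o^2 + 5.28*o + 2.07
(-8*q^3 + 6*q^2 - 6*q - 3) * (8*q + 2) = -64*q^4 + 32*q^3 - 36*q^2 - 36*q - 6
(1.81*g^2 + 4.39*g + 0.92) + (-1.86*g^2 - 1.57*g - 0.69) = -0.05*g^2 + 2.82*g + 0.23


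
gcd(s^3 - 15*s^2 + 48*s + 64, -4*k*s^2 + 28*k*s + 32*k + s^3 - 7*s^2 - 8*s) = s^2 - 7*s - 8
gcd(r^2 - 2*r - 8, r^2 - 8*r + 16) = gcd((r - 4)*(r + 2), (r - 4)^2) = r - 4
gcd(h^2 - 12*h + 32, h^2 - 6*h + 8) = h - 4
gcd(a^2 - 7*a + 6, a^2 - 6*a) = a - 6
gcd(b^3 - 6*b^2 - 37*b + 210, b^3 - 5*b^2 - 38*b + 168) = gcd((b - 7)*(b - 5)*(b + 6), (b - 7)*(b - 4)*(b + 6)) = b^2 - b - 42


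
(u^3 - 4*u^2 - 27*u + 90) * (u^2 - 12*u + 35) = u^5 - 16*u^4 + 56*u^3 + 274*u^2 - 2025*u + 3150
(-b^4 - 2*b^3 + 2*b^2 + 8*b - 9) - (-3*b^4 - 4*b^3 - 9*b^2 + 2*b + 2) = 2*b^4 + 2*b^3 + 11*b^2 + 6*b - 11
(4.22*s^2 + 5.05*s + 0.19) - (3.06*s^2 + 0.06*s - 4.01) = 1.16*s^2 + 4.99*s + 4.2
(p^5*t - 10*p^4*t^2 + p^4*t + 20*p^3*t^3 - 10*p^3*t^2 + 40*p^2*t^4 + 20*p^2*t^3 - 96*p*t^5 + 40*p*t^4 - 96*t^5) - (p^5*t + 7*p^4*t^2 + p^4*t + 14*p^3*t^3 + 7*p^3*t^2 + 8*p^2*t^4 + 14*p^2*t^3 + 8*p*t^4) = -17*p^4*t^2 + 6*p^3*t^3 - 17*p^3*t^2 + 32*p^2*t^4 + 6*p^2*t^3 - 96*p*t^5 + 32*p*t^4 - 96*t^5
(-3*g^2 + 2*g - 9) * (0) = 0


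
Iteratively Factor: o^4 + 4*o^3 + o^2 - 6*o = (o + 3)*(o^3 + o^2 - 2*o) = o*(o + 3)*(o^2 + o - 2) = o*(o + 2)*(o + 3)*(o - 1)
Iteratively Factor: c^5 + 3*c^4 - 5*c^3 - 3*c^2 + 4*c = (c)*(c^4 + 3*c^3 - 5*c^2 - 3*c + 4) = c*(c + 4)*(c^3 - c^2 - c + 1) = c*(c - 1)*(c + 4)*(c^2 - 1) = c*(c - 1)*(c + 1)*(c + 4)*(c - 1)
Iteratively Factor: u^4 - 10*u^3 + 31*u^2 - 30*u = (u - 5)*(u^3 - 5*u^2 + 6*u) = (u - 5)*(u - 2)*(u^2 - 3*u) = u*(u - 5)*(u - 2)*(u - 3)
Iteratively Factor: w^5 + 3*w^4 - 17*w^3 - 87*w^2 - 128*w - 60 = (w + 1)*(w^4 + 2*w^3 - 19*w^2 - 68*w - 60) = (w - 5)*(w + 1)*(w^3 + 7*w^2 + 16*w + 12) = (w - 5)*(w + 1)*(w + 2)*(w^2 + 5*w + 6) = (w - 5)*(w + 1)*(w + 2)*(w + 3)*(w + 2)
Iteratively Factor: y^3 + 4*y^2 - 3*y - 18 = (y + 3)*(y^2 + y - 6) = (y - 2)*(y + 3)*(y + 3)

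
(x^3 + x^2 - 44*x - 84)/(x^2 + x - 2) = (x^2 - x - 42)/(x - 1)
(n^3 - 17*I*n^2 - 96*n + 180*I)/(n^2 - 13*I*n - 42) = (n^2 - 11*I*n - 30)/(n - 7*I)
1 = 1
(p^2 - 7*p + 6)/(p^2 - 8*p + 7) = (p - 6)/(p - 7)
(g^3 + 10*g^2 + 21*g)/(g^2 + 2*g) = (g^2 + 10*g + 21)/(g + 2)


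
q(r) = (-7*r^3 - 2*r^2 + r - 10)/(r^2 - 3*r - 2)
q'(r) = (3 - 2*r)*(-7*r^3 - 2*r^2 + r - 10)/(r^2 - 3*r - 2)^2 + (-21*r^2 - 4*r + 1)/(r^2 - 3*r - 2)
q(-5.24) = 22.75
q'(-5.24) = -6.02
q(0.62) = 3.40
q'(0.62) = 1.03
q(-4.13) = 16.21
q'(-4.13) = -5.76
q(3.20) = 188.72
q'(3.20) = 638.59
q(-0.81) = -7.74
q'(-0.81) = -41.69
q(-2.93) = 9.49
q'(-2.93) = -5.43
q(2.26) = 26.89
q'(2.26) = 42.53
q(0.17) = 4.00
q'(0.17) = -4.17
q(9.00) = -101.27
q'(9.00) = -4.17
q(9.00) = -101.27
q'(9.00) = -4.17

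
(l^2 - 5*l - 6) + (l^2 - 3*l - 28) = 2*l^2 - 8*l - 34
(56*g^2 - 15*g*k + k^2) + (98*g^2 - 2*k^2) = 154*g^2 - 15*g*k - k^2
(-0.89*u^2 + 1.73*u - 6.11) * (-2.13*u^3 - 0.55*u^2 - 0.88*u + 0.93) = 1.8957*u^5 - 3.1954*u^4 + 12.846*u^3 + 1.0104*u^2 + 6.9857*u - 5.6823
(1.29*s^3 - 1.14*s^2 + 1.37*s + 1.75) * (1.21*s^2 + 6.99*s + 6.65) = 1.5609*s^5 + 7.6377*s^4 + 2.2676*s^3 + 4.1128*s^2 + 21.343*s + 11.6375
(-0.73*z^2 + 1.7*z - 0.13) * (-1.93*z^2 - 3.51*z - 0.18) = 1.4089*z^4 - 0.7187*z^3 - 5.5847*z^2 + 0.1503*z + 0.0234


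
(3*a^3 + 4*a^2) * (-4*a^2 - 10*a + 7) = -12*a^5 - 46*a^4 - 19*a^3 + 28*a^2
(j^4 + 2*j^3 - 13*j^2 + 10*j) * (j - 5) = j^5 - 3*j^4 - 23*j^3 + 75*j^2 - 50*j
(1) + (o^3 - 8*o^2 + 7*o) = o^3 - 8*o^2 + 7*o + 1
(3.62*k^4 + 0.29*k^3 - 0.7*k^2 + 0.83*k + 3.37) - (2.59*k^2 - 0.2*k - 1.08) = 3.62*k^4 + 0.29*k^3 - 3.29*k^2 + 1.03*k + 4.45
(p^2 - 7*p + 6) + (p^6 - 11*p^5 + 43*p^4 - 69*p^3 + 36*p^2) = p^6 - 11*p^5 + 43*p^4 - 69*p^3 + 37*p^2 - 7*p + 6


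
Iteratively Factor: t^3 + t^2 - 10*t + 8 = (t + 4)*(t^2 - 3*t + 2) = (t - 2)*(t + 4)*(t - 1)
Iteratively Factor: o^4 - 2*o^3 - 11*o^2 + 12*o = (o - 4)*(o^3 + 2*o^2 - 3*o) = (o - 4)*(o + 3)*(o^2 - o) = (o - 4)*(o - 1)*(o + 3)*(o)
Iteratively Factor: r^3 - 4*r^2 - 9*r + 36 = (r + 3)*(r^2 - 7*r + 12) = (r - 3)*(r + 3)*(r - 4)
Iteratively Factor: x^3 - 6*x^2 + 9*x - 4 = (x - 1)*(x^2 - 5*x + 4) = (x - 1)^2*(x - 4)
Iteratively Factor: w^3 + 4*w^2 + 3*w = (w + 3)*(w^2 + w) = (w + 1)*(w + 3)*(w)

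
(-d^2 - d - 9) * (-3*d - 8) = 3*d^3 + 11*d^2 + 35*d + 72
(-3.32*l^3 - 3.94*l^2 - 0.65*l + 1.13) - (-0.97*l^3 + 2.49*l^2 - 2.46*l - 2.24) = -2.35*l^3 - 6.43*l^2 + 1.81*l + 3.37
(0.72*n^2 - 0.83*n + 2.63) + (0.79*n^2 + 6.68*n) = 1.51*n^2 + 5.85*n + 2.63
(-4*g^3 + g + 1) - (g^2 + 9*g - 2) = -4*g^3 - g^2 - 8*g + 3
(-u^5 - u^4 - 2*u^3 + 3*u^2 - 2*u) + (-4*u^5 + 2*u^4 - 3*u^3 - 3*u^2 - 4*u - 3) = -5*u^5 + u^4 - 5*u^3 - 6*u - 3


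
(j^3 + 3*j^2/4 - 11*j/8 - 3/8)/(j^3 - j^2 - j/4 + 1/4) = (8*j^2 + 14*j + 3)/(2*(4*j^2 - 1))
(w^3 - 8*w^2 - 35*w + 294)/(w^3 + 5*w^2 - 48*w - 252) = (w - 7)/(w + 6)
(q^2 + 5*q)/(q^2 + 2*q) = (q + 5)/(q + 2)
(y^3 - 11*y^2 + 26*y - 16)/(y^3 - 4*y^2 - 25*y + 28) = (y^2 - 10*y + 16)/(y^2 - 3*y - 28)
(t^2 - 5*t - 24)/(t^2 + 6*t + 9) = (t - 8)/(t + 3)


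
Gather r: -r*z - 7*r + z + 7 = r*(-z - 7) + z + 7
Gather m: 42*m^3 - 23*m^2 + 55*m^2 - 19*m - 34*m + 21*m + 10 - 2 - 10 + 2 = 42*m^3 + 32*m^2 - 32*m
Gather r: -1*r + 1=1 - r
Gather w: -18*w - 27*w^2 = -27*w^2 - 18*w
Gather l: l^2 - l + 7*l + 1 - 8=l^2 + 6*l - 7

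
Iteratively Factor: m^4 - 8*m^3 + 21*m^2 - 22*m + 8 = (m - 1)*(m^3 - 7*m^2 + 14*m - 8) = (m - 4)*(m - 1)*(m^2 - 3*m + 2) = (m - 4)*(m - 1)^2*(m - 2)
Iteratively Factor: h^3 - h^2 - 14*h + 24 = (h + 4)*(h^2 - 5*h + 6) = (h - 3)*(h + 4)*(h - 2)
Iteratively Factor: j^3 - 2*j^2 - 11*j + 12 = (j - 4)*(j^2 + 2*j - 3) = (j - 4)*(j - 1)*(j + 3)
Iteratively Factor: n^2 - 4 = (n + 2)*(n - 2)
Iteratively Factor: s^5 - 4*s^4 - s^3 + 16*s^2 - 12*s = (s - 2)*(s^4 - 2*s^3 - 5*s^2 + 6*s) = s*(s - 2)*(s^3 - 2*s^2 - 5*s + 6) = s*(s - 2)*(s - 1)*(s^2 - s - 6) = s*(s - 3)*(s - 2)*(s - 1)*(s + 2)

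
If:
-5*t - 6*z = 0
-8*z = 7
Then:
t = 21/20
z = -7/8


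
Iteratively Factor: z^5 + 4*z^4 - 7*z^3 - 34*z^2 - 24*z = (z + 1)*(z^4 + 3*z^3 - 10*z^2 - 24*z) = z*(z + 1)*(z^3 + 3*z^2 - 10*z - 24) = z*(z - 3)*(z + 1)*(z^2 + 6*z + 8) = z*(z - 3)*(z + 1)*(z + 4)*(z + 2)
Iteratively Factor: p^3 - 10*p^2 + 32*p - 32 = (p - 2)*(p^2 - 8*p + 16) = (p - 4)*(p - 2)*(p - 4)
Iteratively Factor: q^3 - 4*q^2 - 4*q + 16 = (q + 2)*(q^2 - 6*q + 8) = (q - 2)*(q + 2)*(q - 4)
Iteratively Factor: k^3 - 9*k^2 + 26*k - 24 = (k - 2)*(k^2 - 7*k + 12) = (k - 3)*(k - 2)*(k - 4)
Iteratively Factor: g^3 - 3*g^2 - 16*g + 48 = (g - 3)*(g^2 - 16) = (g - 3)*(g + 4)*(g - 4)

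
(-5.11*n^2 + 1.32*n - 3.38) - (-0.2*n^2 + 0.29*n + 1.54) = -4.91*n^2 + 1.03*n - 4.92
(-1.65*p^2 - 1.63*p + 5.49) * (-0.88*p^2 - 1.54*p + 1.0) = 1.452*p^4 + 3.9754*p^3 - 3.971*p^2 - 10.0846*p + 5.49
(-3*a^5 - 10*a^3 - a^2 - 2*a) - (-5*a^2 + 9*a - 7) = -3*a^5 - 10*a^3 + 4*a^2 - 11*a + 7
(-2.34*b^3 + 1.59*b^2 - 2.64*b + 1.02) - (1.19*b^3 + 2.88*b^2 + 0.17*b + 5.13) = -3.53*b^3 - 1.29*b^2 - 2.81*b - 4.11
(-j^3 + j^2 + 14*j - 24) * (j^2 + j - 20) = -j^5 + 35*j^3 - 30*j^2 - 304*j + 480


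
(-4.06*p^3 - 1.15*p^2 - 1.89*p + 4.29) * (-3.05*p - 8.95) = 12.383*p^4 + 39.8445*p^3 + 16.057*p^2 + 3.831*p - 38.3955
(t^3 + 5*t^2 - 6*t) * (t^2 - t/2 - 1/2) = t^5 + 9*t^4/2 - 9*t^3 + t^2/2 + 3*t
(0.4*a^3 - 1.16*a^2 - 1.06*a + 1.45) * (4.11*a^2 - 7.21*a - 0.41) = 1.644*a^5 - 7.6516*a^4 + 3.843*a^3 + 14.0777*a^2 - 10.0199*a - 0.5945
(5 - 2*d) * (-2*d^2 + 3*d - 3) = 4*d^3 - 16*d^2 + 21*d - 15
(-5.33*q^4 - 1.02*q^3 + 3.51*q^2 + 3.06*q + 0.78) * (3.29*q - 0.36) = -17.5357*q^5 - 1.437*q^4 + 11.9151*q^3 + 8.8038*q^2 + 1.4646*q - 0.2808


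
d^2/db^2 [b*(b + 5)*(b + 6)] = 6*b + 22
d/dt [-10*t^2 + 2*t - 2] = 2 - 20*t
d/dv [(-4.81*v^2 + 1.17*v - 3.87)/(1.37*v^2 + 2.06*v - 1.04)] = (-11.5115*v^2 + 20.6086*v + 6.7554)/(1.8769*v^4 + 5.6444*v^3 + 1.394*v^2 - 4.2848*v + 1.0816)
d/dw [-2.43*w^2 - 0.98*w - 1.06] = -4.86*w - 0.98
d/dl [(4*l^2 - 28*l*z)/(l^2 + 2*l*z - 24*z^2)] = 4*(-2*l*(l - 7*z)*(l + z) + (2*l - 7*z)*(l^2 + 2*l*z - 24*z^2))/(l^2 + 2*l*z - 24*z^2)^2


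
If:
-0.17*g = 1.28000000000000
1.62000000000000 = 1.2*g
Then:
No Solution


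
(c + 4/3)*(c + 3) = c^2 + 13*c/3 + 4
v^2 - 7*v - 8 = (v - 8)*(v + 1)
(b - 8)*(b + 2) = b^2 - 6*b - 16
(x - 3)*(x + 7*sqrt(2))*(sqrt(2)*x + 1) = sqrt(2)*x^3 - 3*sqrt(2)*x^2 + 15*x^2 - 45*x + 7*sqrt(2)*x - 21*sqrt(2)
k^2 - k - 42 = (k - 7)*(k + 6)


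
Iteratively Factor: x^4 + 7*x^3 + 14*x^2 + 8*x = (x + 2)*(x^3 + 5*x^2 + 4*x) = (x + 1)*(x + 2)*(x^2 + 4*x) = (x + 1)*(x + 2)*(x + 4)*(x)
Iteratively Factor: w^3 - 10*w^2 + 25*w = (w)*(w^2 - 10*w + 25) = w*(w - 5)*(w - 5)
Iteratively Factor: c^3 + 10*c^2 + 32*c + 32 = (c + 4)*(c^2 + 6*c + 8) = (c + 2)*(c + 4)*(c + 4)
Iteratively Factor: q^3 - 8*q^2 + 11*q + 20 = (q - 4)*(q^2 - 4*q - 5) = (q - 5)*(q - 4)*(q + 1)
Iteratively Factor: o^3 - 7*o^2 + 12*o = (o)*(o^2 - 7*o + 12) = o*(o - 4)*(o - 3)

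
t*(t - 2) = t^2 - 2*t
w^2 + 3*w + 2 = (w + 1)*(w + 2)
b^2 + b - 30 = (b - 5)*(b + 6)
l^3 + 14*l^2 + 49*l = l*(l + 7)^2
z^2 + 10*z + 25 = (z + 5)^2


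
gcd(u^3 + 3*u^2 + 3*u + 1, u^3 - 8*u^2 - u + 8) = u + 1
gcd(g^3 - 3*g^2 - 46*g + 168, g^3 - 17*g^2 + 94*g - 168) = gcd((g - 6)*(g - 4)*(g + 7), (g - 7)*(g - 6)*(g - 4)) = g^2 - 10*g + 24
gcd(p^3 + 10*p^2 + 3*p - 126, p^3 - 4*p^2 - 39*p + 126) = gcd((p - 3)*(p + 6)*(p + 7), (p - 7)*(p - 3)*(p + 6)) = p^2 + 3*p - 18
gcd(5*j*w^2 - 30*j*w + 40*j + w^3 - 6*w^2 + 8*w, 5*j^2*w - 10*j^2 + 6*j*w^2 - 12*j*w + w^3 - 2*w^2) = 5*j*w - 10*j + w^2 - 2*w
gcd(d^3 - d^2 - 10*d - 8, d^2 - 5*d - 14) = d + 2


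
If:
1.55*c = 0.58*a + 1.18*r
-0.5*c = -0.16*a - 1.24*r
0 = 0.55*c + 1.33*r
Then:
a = 0.00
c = 0.00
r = 0.00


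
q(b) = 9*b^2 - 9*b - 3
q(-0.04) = -2.63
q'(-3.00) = -63.00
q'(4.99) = 80.82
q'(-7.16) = -137.88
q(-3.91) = 169.78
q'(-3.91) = -79.38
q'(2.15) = 29.70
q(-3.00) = 105.00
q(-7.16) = 522.83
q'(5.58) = 91.44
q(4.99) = 176.19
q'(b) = 18*b - 9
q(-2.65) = 84.05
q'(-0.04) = -9.72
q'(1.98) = 26.64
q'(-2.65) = -56.70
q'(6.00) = 99.00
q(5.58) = 227.01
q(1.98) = 14.46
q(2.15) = 19.25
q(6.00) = 267.00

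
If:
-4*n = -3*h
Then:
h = 4*n/3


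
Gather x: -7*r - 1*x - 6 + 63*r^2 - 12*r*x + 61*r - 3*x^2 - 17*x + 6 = 63*r^2 + 54*r - 3*x^2 + x*(-12*r - 18)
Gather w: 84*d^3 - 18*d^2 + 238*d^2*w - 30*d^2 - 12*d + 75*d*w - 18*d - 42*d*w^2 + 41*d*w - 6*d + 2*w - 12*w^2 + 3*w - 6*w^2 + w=84*d^3 - 48*d^2 - 36*d + w^2*(-42*d - 18) + w*(238*d^2 + 116*d + 6)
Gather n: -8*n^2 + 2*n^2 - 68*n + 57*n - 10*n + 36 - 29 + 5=-6*n^2 - 21*n + 12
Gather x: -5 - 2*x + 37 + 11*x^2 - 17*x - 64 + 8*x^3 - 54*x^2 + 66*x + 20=8*x^3 - 43*x^2 + 47*x - 12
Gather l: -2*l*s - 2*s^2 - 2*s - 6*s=-2*l*s - 2*s^2 - 8*s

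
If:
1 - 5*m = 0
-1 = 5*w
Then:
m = 1/5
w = -1/5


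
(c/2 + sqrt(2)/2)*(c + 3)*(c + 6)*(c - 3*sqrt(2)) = c^4/2 - sqrt(2)*c^3 + 9*c^3/2 - 9*sqrt(2)*c^2 + 6*c^2 - 27*c - 18*sqrt(2)*c - 54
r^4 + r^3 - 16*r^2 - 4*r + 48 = (r - 3)*(r - 2)*(r + 2)*(r + 4)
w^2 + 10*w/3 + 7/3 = (w + 1)*(w + 7/3)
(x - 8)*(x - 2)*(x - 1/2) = x^3 - 21*x^2/2 + 21*x - 8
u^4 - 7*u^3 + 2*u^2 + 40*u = u*(u - 5)*(u - 4)*(u + 2)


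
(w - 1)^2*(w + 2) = w^3 - 3*w + 2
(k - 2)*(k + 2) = k^2 - 4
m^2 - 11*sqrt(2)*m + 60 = (m - 6*sqrt(2))*(m - 5*sqrt(2))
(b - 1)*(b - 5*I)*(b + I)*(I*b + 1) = I*b^4 + 5*b^3 - I*b^3 - 5*b^2 + I*b^2 + 5*b - I*b - 5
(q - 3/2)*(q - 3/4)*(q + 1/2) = q^3 - 7*q^2/4 + 9/16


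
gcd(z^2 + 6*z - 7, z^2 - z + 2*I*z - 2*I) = z - 1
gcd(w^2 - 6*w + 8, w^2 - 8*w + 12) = w - 2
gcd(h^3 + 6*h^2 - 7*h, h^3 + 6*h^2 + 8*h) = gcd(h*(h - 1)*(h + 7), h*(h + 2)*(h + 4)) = h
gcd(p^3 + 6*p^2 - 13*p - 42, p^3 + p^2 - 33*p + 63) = p^2 + 4*p - 21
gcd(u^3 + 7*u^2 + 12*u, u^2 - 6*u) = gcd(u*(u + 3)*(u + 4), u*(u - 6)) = u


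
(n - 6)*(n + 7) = n^2 + n - 42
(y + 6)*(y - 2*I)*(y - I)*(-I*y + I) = -I*y^4 - 3*y^3 - 5*I*y^3 - 15*y^2 + 8*I*y^2 + 18*y + 10*I*y - 12*I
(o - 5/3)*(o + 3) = o^2 + 4*o/3 - 5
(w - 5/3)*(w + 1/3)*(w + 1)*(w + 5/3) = w^4 + 4*w^3/3 - 22*w^2/9 - 100*w/27 - 25/27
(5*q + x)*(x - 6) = 5*q*x - 30*q + x^2 - 6*x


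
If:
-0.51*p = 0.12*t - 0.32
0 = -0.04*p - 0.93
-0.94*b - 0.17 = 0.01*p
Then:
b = 0.07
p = -23.25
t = 101.48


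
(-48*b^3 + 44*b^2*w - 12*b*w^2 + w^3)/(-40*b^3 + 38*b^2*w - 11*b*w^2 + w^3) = (-6*b + w)/(-5*b + w)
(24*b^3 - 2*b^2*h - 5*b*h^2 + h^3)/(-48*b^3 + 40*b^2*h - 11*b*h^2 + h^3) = (-2*b - h)/(4*b - h)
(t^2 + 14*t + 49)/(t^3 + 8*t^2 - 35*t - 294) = 1/(t - 6)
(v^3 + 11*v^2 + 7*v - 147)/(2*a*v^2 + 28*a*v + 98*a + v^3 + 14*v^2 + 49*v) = (v - 3)/(2*a + v)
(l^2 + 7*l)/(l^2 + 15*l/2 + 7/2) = 2*l/(2*l + 1)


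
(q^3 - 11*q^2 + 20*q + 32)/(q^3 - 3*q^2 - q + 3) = (q^2 - 12*q + 32)/(q^2 - 4*q + 3)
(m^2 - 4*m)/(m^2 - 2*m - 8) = m/(m + 2)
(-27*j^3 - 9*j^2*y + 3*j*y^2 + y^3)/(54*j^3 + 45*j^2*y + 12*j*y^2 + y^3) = (-3*j + y)/(6*j + y)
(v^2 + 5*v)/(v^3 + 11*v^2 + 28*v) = (v + 5)/(v^2 + 11*v + 28)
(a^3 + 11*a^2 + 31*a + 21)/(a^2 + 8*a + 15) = (a^2 + 8*a + 7)/(a + 5)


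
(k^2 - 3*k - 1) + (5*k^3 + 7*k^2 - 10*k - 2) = 5*k^3 + 8*k^2 - 13*k - 3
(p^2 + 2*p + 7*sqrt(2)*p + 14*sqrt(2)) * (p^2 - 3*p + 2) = p^4 - p^3 + 7*sqrt(2)*p^3 - 7*sqrt(2)*p^2 - 4*p^2 - 28*sqrt(2)*p + 4*p + 28*sqrt(2)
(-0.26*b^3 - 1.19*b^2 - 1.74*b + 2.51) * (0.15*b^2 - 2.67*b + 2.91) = -0.039*b^5 + 0.5157*b^4 + 2.1597*b^3 + 1.5594*b^2 - 11.7651*b + 7.3041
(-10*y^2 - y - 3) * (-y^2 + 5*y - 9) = 10*y^4 - 49*y^3 + 88*y^2 - 6*y + 27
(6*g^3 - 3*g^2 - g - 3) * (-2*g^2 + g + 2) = -12*g^5 + 12*g^4 + 11*g^3 - g^2 - 5*g - 6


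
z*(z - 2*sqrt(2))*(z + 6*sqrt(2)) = z^3 + 4*sqrt(2)*z^2 - 24*z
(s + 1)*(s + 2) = s^2 + 3*s + 2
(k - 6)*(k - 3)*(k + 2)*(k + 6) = k^4 - k^3 - 42*k^2 + 36*k + 216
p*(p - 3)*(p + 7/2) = p^3 + p^2/2 - 21*p/2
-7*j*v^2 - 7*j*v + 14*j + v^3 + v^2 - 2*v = (-7*j + v)*(v - 1)*(v + 2)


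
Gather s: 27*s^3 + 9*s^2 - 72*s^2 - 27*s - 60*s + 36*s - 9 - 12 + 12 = 27*s^3 - 63*s^2 - 51*s - 9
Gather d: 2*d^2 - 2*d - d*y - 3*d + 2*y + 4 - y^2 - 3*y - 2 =2*d^2 + d*(-y - 5) - y^2 - y + 2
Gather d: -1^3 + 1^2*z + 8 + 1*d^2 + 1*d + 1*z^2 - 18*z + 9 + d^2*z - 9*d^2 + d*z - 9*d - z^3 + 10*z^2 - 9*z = d^2*(z - 8) + d*(z - 8) - z^3 + 11*z^2 - 26*z + 16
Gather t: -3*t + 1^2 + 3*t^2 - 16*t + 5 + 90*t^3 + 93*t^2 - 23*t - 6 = 90*t^3 + 96*t^2 - 42*t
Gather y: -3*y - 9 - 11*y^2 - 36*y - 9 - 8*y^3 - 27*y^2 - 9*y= -8*y^3 - 38*y^2 - 48*y - 18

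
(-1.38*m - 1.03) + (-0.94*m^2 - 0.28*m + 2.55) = -0.94*m^2 - 1.66*m + 1.52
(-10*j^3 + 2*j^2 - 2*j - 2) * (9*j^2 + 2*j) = -90*j^5 - 2*j^4 - 14*j^3 - 22*j^2 - 4*j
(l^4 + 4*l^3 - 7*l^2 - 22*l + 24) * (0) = 0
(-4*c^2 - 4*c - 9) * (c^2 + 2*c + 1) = -4*c^4 - 12*c^3 - 21*c^2 - 22*c - 9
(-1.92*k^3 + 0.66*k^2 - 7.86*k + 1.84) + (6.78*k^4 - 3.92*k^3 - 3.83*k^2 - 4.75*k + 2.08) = 6.78*k^4 - 5.84*k^3 - 3.17*k^2 - 12.61*k + 3.92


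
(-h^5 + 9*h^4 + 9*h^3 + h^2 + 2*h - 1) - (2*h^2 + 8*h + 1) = -h^5 + 9*h^4 + 9*h^3 - h^2 - 6*h - 2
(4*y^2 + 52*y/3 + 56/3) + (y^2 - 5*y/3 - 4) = 5*y^2 + 47*y/3 + 44/3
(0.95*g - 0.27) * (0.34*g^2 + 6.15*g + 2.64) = 0.323*g^3 + 5.7507*g^2 + 0.8475*g - 0.7128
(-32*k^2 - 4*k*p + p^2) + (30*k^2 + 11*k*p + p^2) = -2*k^2 + 7*k*p + 2*p^2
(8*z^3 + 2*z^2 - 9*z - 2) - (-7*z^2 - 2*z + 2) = 8*z^3 + 9*z^2 - 7*z - 4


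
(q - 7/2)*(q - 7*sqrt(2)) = q^2 - 7*sqrt(2)*q - 7*q/2 + 49*sqrt(2)/2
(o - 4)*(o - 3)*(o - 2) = o^3 - 9*o^2 + 26*o - 24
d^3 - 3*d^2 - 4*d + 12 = (d - 3)*(d - 2)*(d + 2)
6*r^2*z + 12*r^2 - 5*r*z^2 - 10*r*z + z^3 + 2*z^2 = (-3*r + z)*(-2*r + z)*(z + 2)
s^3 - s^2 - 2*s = s*(s - 2)*(s + 1)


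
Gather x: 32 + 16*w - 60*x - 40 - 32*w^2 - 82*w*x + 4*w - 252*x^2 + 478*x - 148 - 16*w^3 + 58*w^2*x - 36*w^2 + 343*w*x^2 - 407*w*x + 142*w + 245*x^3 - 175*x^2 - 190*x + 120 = -16*w^3 - 68*w^2 + 162*w + 245*x^3 + x^2*(343*w - 427) + x*(58*w^2 - 489*w + 228) - 36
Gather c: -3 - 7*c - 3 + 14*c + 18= 7*c + 12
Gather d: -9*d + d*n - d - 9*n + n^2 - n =d*(n - 10) + n^2 - 10*n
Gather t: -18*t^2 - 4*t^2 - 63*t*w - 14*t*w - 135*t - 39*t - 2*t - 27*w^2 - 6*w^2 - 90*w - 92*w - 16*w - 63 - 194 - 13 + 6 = -22*t^2 + t*(-77*w - 176) - 33*w^2 - 198*w - 264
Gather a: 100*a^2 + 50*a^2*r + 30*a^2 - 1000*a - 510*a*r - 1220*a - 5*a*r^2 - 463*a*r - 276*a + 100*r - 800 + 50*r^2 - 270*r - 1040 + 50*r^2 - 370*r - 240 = a^2*(50*r + 130) + a*(-5*r^2 - 973*r - 2496) + 100*r^2 - 540*r - 2080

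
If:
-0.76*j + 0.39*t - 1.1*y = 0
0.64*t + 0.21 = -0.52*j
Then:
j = -1.02147417295415*y - 0.118833430063842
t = 0.829947765525247*y - 0.231572838073128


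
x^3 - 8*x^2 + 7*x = x*(x - 7)*(x - 1)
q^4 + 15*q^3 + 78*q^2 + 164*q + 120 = (q + 2)^2*(q + 5)*(q + 6)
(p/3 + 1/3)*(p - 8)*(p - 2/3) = p^3/3 - 23*p^2/9 - 10*p/9 + 16/9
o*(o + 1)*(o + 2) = o^3 + 3*o^2 + 2*o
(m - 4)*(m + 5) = m^2 + m - 20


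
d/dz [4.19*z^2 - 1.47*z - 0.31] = 8.38*z - 1.47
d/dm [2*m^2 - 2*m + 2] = 4*m - 2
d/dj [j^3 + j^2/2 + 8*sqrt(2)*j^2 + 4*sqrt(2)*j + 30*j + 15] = 3*j^2 + j + 16*sqrt(2)*j + 4*sqrt(2) + 30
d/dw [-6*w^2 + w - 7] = 1 - 12*w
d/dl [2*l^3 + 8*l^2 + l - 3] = 6*l^2 + 16*l + 1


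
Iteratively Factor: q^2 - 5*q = (q - 5)*(q)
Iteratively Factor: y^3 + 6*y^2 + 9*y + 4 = (y + 4)*(y^2 + 2*y + 1) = (y + 1)*(y + 4)*(y + 1)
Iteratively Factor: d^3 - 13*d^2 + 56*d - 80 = (d - 4)*(d^2 - 9*d + 20) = (d - 4)^2*(d - 5)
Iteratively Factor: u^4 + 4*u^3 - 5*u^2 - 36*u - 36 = (u + 2)*(u^3 + 2*u^2 - 9*u - 18) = (u + 2)^2*(u^2 - 9) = (u - 3)*(u + 2)^2*(u + 3)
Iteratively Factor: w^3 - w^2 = (w)*(w^2 - w) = w*(w - 1)*(w)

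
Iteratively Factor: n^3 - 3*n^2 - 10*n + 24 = (n - 2)*(n^2 - n - 12) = (n - 2)*(n + 3)*(n - 4)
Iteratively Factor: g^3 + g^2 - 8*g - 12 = (g - 3)*(g^2 + 4*g + 4) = (g - 3)*(g + 2)*(g + 2)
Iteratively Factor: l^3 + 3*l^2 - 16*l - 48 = (l + 3)*(l^2 - 16) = (l + 3)*(l + 4)*(l - 4)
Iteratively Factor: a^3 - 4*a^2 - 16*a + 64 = (a - 4)*(a^2 - 16) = (a - 4)^2*(a + 4)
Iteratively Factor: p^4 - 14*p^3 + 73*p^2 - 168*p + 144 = (p - 3)*(p^3 - 11*p^2 + 40*p - 48) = (p - 4)*(p - 3)*(p^2 - 7*p + 12) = (p - 4)^2*(p - 3)*(p - 3)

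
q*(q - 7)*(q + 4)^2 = q^4 + q^3 - 40*q^2 - 112*q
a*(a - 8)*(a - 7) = a^3 - 15*a^2 + 56*a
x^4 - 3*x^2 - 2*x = x*(x - 2)*(x + 1)^2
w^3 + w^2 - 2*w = w*(w - 1)*(w + 2)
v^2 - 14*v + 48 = (v - 8)*(v - 6)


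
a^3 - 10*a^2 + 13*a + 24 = (a - 8)*(a - 3)*(a + 1)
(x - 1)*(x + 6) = x^2 + 5*x - 6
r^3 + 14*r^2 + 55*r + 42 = (r + 1)*(r + 6)*(r + 7)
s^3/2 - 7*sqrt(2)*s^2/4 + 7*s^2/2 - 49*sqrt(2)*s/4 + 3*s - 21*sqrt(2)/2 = (s/2 + 1/2)*(s + 6)*(s - 7*sqrt(2)/2)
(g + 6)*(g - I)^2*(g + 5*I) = g^4 + 6*g^3 + 3*I*g^3 + 9*g^2 + 18*I*g^2 + 54*g - 5*I*g - 30*I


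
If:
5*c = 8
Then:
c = 8/5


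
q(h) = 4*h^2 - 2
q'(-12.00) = -96.00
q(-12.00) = 574.00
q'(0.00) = 0.00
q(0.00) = -2.00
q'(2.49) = 19.92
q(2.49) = 22.80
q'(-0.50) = -4.00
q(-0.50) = -1.00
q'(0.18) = 1.44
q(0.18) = -1.87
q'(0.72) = 5.76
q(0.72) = 0.07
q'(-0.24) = -1.92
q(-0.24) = -1.77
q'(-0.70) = -5.60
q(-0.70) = -0.04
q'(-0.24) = -1.92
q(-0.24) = -1.77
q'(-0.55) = -4.40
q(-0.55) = -0.79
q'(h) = 8*h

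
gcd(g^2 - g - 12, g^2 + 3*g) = g + 3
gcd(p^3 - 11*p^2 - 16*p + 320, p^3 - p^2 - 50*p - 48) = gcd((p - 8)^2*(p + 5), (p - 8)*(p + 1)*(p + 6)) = p - 8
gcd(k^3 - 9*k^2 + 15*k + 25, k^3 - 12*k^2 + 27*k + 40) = k^2 - 4*k - 5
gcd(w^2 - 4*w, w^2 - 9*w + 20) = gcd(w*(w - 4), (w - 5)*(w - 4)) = w - 4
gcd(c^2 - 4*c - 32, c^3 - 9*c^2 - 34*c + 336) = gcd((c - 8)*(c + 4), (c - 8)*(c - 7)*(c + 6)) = c - 8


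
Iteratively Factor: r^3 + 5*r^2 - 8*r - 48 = (r - 3)*(r^2 + 8*r + 16) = (r - 3)*(r + 4)*(r + 4)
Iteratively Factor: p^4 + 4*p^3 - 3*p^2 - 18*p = (p + 3)*(p^3 + p^2 - 6*p) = (p - 2)*(p + 3)*(p^2 + 3*p) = (p - 2)*(p + 3)^2*(p)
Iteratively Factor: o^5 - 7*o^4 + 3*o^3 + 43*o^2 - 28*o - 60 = (o - 3)*(o^4 - 4*o^3 - 9*o^2 + 16*o + 20) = (o - 3)*(o + 2)*(o^3 - 6*o^2 + 3*o + 10) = (o - 3)*(o - 2)*(o + 2)*(o^2 - 4*o - 5) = (o - 3)*(o - 2)*(o + 1)*(o + 2)*(o - 5)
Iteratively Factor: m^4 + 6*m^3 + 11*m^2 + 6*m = (m + 3)*(m^3 + 3*m^2 + 2*m) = (m + 2)*(m + 3)*(m^2 + m) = (m + 1)*(m + 2)*(m + 3)*(m)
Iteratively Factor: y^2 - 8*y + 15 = (y - 5)*(y - 3)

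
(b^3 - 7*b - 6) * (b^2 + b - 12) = b^5 + b^4 - 19*b^3 - 13*b^2 + 78*b + 72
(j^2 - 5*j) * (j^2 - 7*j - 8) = j^4 - 12*j^3 + 27*j^2 + 40*j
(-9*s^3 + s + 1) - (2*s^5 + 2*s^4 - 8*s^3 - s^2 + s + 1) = -2*s^5 - 2*s^4 - s^3 + s^2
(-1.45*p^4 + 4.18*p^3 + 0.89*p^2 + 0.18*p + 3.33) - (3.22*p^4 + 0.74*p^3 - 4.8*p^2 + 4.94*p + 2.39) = -4.67*p^4 + 3.44*p^3 + 5.69*p^2 - 4.76*p + 0.94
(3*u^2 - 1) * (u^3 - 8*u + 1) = 3*u^5 - 25*u^3 + 3*u^2 + 8*u - 1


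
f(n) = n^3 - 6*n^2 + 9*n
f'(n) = 3*n^2 - 12*n + 9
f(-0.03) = -0.28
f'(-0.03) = 9.36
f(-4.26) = -224.53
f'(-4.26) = 114.56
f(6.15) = 61.02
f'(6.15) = 48.67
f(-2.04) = -51.82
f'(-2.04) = 45.96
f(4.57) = 11.26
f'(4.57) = 16.81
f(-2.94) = -103.73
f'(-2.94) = 70.21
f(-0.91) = -13.91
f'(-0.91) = 22.40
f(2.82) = 0.09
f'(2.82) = -0.98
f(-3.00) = -108.00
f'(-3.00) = 72.00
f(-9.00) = -1296.00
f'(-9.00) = 360.00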